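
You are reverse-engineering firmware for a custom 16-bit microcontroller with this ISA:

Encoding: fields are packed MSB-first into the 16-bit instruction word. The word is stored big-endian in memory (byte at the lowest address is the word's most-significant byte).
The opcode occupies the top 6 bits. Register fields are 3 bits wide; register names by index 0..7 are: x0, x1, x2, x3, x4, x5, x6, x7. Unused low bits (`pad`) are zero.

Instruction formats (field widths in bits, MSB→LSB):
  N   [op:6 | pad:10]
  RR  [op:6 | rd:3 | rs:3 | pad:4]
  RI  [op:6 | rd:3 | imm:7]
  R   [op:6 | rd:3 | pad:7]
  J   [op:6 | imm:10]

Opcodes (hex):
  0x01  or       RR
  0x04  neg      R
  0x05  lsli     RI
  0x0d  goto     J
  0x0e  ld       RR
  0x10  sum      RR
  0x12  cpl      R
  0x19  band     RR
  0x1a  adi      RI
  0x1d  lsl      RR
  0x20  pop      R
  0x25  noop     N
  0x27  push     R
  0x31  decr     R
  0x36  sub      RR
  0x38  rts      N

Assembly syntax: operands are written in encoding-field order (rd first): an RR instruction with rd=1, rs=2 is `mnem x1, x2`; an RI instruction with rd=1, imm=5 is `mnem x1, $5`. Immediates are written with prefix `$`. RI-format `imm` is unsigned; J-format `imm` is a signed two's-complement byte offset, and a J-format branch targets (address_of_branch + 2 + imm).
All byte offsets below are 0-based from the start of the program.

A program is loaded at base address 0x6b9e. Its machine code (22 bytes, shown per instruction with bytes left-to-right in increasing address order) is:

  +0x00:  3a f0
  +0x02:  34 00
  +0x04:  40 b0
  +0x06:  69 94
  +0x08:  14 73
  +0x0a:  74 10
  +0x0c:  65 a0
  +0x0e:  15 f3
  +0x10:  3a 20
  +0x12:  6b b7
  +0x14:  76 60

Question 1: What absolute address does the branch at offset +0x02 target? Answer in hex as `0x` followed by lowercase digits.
0x6ba2

@+02  big-endian(34 00) = 0x3400
  op=0x3400>>10=0xd ⇒ goto (J)
  imm@[9:0]=0x0 ⇒ $0
  target = base 0x6b9e + off 0x02 + 2 + imm 0 = 0x6ba2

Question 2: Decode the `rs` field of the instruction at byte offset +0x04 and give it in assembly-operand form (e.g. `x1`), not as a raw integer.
[04] 40 b0 → 0x40b0
  top 6b → 0x10 → sum [RR]
  rd: (w>>7)&0x7=0x1 → x1
  rs: (w>>4)&0x7=0x3 → x3

x3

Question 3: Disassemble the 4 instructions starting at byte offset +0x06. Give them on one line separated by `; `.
adi x3, $20; lsli x0, $115; lsl x0, x1; band x3, x2

off 0x06: read 69 94 as big → 0x6994
  top 6b → 0x1a → adi [RI]
  rd: (w>>7)&0x7=0x3 → x3
  imm: (w>>0)&0x7f=0x14 → $20
off 0x08: read 14 73 as big → 0x1473
  top 6b → 0x5 → lsli [RI]
  rd: (w>>7)&0x7=0x0 → x0
  imm: (w>>0)&0x7f=0x73 → $115
off 0x0a: read 74 10 as big → 0x7410
  top 6b → 0x1d → lsl [RR]
  rd: (w>>7)&0x7=0x0 → x0
  rs: (w>>4)&0x7=0x1 → x1
off 0x0c: read 65 a0 as big → 0x65a0
  top 6b → 0x19 → band [RR]
  rd: (w>>7)&0x7=0x3 → x3
  rs: (w>>4)&0x7=0x2 → x2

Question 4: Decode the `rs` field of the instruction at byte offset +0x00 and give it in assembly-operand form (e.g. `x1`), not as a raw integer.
x7

off 0x00: read 3a f0 as big → 0x3af0
  op=0x3af0>>10=0xe ⇒ ld (RR)
  rd: (w>>7)&0x7=0x5 → x5
  rs: (w>>4)&0x7=0x7 → x7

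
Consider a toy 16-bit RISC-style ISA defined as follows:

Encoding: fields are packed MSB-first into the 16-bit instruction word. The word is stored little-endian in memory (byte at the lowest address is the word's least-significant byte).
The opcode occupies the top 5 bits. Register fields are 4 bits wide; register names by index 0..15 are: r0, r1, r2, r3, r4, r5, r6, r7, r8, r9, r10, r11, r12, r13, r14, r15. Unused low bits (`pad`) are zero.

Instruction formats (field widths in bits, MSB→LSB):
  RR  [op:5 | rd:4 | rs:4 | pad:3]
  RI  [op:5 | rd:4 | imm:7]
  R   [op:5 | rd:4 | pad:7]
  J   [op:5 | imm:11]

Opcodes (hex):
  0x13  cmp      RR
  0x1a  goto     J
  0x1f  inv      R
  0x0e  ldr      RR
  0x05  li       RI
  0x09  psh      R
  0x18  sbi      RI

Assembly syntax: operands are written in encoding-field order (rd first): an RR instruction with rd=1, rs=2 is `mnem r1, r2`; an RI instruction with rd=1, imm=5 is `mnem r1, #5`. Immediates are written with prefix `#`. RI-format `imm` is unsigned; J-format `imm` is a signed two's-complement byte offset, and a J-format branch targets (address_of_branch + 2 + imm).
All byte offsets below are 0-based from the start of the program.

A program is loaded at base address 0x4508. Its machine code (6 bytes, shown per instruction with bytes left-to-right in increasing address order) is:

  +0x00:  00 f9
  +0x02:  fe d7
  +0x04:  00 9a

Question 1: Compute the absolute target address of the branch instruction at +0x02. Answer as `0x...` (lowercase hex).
+0x02: fe d7 ⇒ word 0xd7fe (little)
  opcode bits[15:11]=0x1a: goto/J
  imm@[10:0]=0x7fe (s11→-2) ⇒ #-2
  target = base 0x4508 + off 0x02 + 2 + imm -2 = 0x450a

0x450a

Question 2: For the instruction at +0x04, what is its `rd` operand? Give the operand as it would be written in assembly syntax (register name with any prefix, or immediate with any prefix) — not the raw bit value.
+0x04: 00 9a ⇒ word 0x9a00 (little)
  op=0x9a00>>11=0x13 ⇒ cmp (RR)
  [10:7] rd=4 = r4
  [6:3] rs=0 = r0

r4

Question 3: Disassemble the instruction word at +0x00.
[00] 00 f9 → 0xf900
  opcode bits[15:11]=0x1f: inv/R
  [10:7] rd=2 = r2

inv r2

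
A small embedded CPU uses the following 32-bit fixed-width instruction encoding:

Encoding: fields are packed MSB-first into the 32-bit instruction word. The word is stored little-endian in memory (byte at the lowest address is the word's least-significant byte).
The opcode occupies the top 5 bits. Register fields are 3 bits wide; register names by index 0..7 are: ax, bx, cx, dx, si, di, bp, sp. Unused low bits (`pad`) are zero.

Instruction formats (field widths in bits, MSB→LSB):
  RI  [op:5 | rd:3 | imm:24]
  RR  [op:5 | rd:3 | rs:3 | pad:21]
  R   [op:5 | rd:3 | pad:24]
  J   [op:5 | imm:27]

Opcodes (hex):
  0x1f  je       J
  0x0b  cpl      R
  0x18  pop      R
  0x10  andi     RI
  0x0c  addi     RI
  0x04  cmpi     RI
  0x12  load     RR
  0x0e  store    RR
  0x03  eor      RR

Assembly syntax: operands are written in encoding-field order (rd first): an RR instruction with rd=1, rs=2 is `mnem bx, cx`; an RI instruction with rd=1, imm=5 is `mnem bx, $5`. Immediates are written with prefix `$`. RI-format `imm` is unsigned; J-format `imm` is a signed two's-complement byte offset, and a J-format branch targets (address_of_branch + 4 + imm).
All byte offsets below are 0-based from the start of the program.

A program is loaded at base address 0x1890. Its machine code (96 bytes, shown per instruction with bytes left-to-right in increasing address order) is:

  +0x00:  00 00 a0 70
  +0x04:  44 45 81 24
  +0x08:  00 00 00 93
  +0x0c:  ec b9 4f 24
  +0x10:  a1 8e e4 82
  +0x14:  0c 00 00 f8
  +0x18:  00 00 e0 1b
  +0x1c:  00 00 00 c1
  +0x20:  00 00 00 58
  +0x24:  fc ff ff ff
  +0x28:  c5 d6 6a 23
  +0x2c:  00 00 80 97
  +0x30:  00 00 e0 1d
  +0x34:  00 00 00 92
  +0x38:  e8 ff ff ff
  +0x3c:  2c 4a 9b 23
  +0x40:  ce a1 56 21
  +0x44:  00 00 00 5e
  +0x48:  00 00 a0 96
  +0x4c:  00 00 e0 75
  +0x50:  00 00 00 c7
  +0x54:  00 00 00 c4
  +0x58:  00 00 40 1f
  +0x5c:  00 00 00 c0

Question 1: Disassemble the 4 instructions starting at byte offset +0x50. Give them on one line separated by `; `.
@+50  little-endian(00 00 00 c7) = 0xc7000000
  op=0xc7000000>>27=0x18 ⇒ pop (R)
  rd@[26:24]=0x7 ⇒ sp
@+54  little-endian(00 00 00 c4) = 0xc4000000
  op=0xc4000000>>27=0x18 ⇒ pop (R)
  rd@[26:24]=0x4 ⇒ si
@+58  little-endian(00 00 40 1f) = 0x1f400000
  op=0x1f400000>>27=0x3 ⇒ eor (RR)
  rd@[26:24]=0x7 ⇒ sp
  rs@[23:21]=0x2 ⇒ cx
@+5c  little-endian(00 00 00 c0) = 0xc0000000
  op=0xc0000000>>27=0x18 ⇒ pop (R)
  rd@[26:24]=0x0 ⇒ ax

pop sp; pop si; eor sp, cx; pop ax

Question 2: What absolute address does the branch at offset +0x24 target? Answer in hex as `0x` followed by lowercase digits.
0x18b4

@+24  little-endian(fc ff ff ff) = 0xfffffffc
  top 5b → 0x1f → je [J]
  [26:0] imm=134217724 (s27→-4) = $-4
  target = base 0x1890 + off 0x24 + 4 + imm -4 = 0x18b4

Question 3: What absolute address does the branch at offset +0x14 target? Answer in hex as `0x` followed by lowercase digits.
+0x14: 0c 00 00 f8 ⇒ word 0xf800000c (little)
  opcode bits[31:27]=0x1f: je/J
  imm@[26:0]=0xc ⇒ $12
  target = base 0x1890 + off 0x14 + 4 + imm 12 = 0x18b4

0x18b4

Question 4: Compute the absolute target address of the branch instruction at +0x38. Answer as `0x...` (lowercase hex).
off 0x38: read e8 ff ff ff as little → 0xffffffe8
  op=0xffffffe8>>27=0x1f ⇒ je (J)
  imm: (w>>0)&0x7ffffff=0x7ffffe8 (s27→-24) → $-24
  target = base 0x1890 + off 0x38 + 4 + imm -24 = 0x18b4

0x18b4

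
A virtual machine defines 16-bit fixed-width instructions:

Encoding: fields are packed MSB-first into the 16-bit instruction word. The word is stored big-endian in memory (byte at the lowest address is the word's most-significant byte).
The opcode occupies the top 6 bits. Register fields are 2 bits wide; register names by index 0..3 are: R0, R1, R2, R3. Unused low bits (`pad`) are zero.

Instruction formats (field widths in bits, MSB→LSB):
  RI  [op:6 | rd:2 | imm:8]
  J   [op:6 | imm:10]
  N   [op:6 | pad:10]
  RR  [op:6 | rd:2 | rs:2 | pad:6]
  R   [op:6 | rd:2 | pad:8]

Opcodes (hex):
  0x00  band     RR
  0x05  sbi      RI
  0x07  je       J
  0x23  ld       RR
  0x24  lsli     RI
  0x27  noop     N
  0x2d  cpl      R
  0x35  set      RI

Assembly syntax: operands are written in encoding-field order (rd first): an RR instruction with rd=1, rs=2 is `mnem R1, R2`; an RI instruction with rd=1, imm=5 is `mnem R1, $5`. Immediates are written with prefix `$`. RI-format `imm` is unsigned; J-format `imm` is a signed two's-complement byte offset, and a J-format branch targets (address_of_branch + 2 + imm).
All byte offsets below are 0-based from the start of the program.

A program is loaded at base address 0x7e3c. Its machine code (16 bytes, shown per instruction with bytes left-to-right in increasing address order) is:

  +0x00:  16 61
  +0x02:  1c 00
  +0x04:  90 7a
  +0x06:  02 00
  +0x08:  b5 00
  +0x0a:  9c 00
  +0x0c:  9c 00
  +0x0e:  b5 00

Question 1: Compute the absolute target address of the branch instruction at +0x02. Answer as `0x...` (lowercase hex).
[02] 1c 00 → 0x1c00
  opcode bits[15:10]=0x7: je/J
  imm@[9:0]=0x0 ⇒ $0
  target = base 0x7e3c + off 0x02 + 2 + imm 0 = 0x7e40

0x7e40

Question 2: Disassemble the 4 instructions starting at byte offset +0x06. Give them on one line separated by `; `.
band R2, R0; cpl R1; noop; noop

+0x06: 02 00 ⇒ word 0x0200 (big)
  top 6b → 0x0 → band [RR]
  rd: (w>>8)&0x3=0x2 → R2
  rs: (w>>6)&0x3=0x0 → R0
+0x08: b5 00 ⇒ word 0xb500 (big)
  top 6b → 0x2d → cpl [R]
  rd: (w>>8)&0x3=0x1 → R1
+0x0a: 9c 00 ⇒ word 0x9c00 (big)
  top 6b → 0x27 → noop [N]
+0x0c: 9c 00 ⇒ word 0x9c00 (big)
  top 6b → 0x27 → noop [N]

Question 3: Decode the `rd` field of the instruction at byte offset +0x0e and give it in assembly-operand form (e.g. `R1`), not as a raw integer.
R1

[0e] b5 00 → 0xb500
  opcode bits[15:10]=0x2d: cpl/R
  [9:8] rd=1 = R1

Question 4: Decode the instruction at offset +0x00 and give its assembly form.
sbi R2, $97

@+00  big-endian(16 61) = 0x1661
  op=0x1661>>10=0x5 ⇒ sbi (RI)
  rd: (w>>8)&0x3=0x2 → R2
  imm: (w>>0)&0xff=0x61 → $97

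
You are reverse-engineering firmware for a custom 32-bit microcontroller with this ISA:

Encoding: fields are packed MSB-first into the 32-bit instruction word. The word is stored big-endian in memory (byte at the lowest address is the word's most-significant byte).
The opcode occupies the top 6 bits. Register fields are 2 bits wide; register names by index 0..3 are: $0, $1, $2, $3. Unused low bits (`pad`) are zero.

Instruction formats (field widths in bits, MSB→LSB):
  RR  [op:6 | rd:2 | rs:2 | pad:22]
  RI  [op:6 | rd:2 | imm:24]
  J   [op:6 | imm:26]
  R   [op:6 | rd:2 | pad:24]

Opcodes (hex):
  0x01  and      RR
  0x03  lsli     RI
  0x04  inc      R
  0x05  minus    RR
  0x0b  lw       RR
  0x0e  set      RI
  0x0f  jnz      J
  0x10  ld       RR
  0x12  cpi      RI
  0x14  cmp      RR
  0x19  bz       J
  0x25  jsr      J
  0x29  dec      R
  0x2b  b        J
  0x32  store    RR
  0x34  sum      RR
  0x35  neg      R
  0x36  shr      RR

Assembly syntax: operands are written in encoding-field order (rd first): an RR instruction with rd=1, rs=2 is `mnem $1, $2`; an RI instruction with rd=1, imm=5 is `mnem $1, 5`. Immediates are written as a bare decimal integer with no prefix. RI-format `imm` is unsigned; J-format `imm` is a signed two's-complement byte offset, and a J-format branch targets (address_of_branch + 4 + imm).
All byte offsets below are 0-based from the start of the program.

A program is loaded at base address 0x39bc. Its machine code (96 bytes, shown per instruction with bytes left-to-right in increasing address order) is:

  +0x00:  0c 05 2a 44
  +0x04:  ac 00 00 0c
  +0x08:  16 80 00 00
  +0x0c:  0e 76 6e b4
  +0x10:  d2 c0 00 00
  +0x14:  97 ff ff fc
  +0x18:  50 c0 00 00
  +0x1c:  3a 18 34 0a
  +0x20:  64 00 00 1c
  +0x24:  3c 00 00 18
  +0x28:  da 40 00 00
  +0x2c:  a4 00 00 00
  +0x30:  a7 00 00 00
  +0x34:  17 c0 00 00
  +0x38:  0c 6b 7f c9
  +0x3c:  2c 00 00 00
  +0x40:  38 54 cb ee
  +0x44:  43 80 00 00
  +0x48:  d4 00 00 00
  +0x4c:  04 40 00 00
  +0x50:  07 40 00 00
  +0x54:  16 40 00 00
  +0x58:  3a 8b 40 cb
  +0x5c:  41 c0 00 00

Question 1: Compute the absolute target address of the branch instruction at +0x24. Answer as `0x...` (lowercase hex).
0x39fc

+0x24: 3c 00 00 18 ⇒ word 0x3c000018 (big)
  opcode bits[31:26]=0xf: jnz/J
  imm: (w>>0)&0x3ffffff=0x18 → 24
  target = base 0x39bc + off 0x24 + 4 + imm 24 = 0x39fc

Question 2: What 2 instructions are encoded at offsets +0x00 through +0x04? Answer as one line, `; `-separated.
off 0x00: read 0c 05 2a 44 as big → 0x0c052a44
  opcode bits[31:26]=0x3: lsli/RI
  rd: (w>>24)&0x3=0x0 → $0
  imm: (w>>0)&0xffffff=0x52a44 → 338500
off 0x04: read ac 00 00 0c as big → 0xac00000c
  opcode bits[31:26]=0x2b: b/J
  imm: (w>>0)&0x3ffffff=0xc → 12

lsli $0, 338500; b 12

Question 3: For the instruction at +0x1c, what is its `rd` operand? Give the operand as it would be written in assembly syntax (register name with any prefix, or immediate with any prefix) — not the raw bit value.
off 0x1c: read 3a 18 34 0a as big → 0x3a18340a
  opcode bits[31:26]=0xe: set/RI
  rd@[25:24]=0x2 ⇒ $2
  imm@[23:0]=0x18340a ⇒ 1586186

$2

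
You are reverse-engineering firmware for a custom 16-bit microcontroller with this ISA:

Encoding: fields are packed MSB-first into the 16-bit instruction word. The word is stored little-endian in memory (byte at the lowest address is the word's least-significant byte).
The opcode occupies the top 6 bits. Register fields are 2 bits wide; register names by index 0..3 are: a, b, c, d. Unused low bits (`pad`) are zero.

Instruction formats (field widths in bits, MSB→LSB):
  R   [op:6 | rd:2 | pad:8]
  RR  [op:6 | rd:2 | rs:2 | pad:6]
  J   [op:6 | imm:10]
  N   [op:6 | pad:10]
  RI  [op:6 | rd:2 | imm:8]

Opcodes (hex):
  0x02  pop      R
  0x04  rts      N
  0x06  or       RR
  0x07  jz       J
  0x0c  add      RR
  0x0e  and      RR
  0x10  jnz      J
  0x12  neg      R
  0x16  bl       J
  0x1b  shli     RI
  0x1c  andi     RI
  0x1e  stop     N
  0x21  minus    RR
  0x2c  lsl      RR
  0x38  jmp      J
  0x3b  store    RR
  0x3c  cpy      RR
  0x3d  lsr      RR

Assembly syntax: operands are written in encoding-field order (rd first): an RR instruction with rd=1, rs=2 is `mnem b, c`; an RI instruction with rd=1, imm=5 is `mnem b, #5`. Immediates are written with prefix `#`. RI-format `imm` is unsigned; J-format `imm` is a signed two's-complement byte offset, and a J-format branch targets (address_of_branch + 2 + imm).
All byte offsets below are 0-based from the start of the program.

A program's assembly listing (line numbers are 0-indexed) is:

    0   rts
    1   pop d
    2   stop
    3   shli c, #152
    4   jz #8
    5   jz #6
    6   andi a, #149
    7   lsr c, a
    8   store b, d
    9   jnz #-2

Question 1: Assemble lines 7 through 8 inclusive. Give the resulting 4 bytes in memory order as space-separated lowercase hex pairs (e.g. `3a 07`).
line 7 (lsr): pack op=0x3d:6|rd=2:2|rs=0:2|pad=0:6 = 0xf600; little→ 00 f6
line 8 (store): pack op=0x3b:6|rd=1:2|rs=3:2|pad=0:6 = 0xedc0; little→ c0 ed

00 f6 c0 ed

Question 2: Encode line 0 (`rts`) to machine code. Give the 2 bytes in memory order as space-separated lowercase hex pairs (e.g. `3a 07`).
00 10

line 0 (rts): pack op=0x4:6|pad=0:10 = 0x1000; little→ 00 10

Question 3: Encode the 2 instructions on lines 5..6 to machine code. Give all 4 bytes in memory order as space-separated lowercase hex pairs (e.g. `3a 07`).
L5: jz op=0x7:6|imm=6:10 ⇒ 0x1c06 ⇒ little 06 1c
L6: andi op=0x1c:6|rd=0:2|imm=149:8 ⇒ 0x7095 ⇒ little 95 70

06 1c 95 70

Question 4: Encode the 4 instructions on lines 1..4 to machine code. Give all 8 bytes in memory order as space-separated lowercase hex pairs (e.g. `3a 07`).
line 1 (pop): pack op=0x2:6|rd=3:2|pad=0:8 = 0x0b00; little→ 00 0b
line 2 (stop): pack op=0x1e:6|pad=0:10 = 0x7800; little→ 00 78
line 3 (shli): pack op=0x1b:6|rd=2:2|imm=152:8 = 0x6e98; little→ 98 6e
line 4 (jz): pack op=0x7:6|imm=8:10 = 0x1c08; little→ 08 1c

00 0b 00 78 98 6e 08 1c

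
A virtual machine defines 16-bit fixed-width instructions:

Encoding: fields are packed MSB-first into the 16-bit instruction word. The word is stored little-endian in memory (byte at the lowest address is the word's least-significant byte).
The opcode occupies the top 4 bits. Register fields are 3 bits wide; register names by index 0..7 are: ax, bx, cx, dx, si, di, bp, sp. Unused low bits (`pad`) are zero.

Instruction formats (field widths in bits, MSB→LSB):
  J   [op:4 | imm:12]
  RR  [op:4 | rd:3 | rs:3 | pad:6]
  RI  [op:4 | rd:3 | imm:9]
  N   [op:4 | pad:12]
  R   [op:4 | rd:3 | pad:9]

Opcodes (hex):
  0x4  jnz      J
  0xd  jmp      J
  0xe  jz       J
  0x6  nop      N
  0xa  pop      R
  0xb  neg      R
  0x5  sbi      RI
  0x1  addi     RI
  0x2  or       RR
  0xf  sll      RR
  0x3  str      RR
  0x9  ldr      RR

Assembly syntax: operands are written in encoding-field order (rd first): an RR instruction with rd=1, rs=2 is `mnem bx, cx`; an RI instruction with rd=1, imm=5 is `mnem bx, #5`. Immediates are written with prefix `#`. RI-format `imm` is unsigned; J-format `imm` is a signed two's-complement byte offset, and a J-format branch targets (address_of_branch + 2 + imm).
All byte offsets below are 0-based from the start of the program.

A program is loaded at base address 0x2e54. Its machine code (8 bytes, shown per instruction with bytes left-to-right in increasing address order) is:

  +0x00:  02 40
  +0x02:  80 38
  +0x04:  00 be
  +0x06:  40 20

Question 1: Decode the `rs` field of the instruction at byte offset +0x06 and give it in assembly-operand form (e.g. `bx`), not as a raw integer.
off 0x06: read 40 20 as little → 0x2040
  opcode bits[15:12]=0x2: or/RR
  [11:9] rd=0 = ax
  [8:6] rs=1 = bx

bx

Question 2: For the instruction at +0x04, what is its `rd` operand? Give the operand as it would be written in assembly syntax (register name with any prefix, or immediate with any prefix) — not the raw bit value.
sp

+0x04: 00 be ⇒ word 0xbe00 (little)
  opcode bits[15:12]=0xb: neg/R
  rd: (w>>9)&0x7=0x7 → sp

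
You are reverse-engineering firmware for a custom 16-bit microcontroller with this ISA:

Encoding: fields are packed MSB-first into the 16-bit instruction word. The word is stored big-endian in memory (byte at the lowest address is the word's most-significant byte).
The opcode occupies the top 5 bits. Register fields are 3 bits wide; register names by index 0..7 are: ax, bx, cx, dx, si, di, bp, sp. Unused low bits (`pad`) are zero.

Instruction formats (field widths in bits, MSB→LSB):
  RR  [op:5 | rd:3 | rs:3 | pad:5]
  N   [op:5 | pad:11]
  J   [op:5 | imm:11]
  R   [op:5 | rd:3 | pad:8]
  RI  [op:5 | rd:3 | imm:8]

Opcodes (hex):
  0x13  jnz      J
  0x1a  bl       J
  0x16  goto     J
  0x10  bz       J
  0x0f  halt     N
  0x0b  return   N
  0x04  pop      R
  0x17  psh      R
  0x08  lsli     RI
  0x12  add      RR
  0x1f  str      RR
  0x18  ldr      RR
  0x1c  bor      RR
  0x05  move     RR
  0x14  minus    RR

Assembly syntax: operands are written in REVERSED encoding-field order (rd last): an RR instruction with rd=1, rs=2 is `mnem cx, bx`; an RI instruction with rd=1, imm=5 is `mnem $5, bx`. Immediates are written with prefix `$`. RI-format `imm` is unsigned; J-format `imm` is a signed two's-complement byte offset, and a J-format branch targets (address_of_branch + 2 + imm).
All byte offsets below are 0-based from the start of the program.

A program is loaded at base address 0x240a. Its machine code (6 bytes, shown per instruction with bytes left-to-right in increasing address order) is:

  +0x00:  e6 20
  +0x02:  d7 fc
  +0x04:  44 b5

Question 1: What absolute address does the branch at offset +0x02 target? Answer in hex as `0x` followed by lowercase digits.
0x240a

+0x02: d7 fc ⇒ word 0xd7fc (big)
  op=0xd7fc>>11=0x1a ⇒ bl (J)
  imm: (w>>0)&0x7ff=0x7fc (s11→-4) → $-4
  target = base 0x240a + off 0x02 + 2 + imm -4 = 0x240a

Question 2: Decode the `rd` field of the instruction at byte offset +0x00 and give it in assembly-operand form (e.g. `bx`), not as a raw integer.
bp

+0x00: e6 20 ⇒ word 0xe620 (big)
  opcode bits[15:11]=0x1c: bor/RR
  rd@[10:8]=0x6 ⇒ bp
  rs@[7:5]=0x1 ⇒ bx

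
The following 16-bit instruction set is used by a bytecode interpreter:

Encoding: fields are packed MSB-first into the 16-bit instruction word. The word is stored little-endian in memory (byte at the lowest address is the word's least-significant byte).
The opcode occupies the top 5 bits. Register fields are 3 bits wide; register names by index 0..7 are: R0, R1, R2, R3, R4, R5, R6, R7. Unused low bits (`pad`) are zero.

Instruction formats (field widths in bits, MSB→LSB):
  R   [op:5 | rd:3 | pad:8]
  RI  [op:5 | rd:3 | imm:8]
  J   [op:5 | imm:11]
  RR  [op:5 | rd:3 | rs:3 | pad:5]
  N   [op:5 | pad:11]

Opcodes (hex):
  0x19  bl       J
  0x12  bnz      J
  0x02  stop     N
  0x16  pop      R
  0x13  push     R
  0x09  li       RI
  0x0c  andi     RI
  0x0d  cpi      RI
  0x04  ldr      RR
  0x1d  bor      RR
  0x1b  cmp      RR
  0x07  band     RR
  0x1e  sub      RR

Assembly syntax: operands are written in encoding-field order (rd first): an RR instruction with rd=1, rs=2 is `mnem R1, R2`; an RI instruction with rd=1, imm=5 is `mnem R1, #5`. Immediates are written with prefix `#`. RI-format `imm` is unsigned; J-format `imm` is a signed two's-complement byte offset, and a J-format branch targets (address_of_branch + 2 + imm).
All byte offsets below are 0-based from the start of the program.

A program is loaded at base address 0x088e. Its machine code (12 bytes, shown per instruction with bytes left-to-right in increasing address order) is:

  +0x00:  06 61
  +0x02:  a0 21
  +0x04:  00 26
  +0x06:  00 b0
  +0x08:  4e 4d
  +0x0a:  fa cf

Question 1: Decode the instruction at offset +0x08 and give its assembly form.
off 0x08: read 4e 4d as little → 0x4d4e
  opcode bits[15:11]=0x9: li/RI
  rd@[10:8]=0x5 ⇒ R5
  imm@[7:0]=0x4e ⇒ #78

li R5, #78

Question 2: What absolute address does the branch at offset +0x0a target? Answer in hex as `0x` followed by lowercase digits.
0x0894

+0x0a: fa cf ⇒ word 0xcffa (little)
  top 5b → 0x19 → bl [J]
  imm@[10:0]=0x7fa (s11→-6) ⇒ #-6
  target = base 0x088e + off 0x0a + 2 + imm -6 = 0x0894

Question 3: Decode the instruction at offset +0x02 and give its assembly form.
ldr R1, R5

+0x02: a0 21 ⇒ word 0x21a0 (little)
  op=0x21a0>>11=0x4 ⇒ ldr (RR)
  rd@[10:8]=0x1 ⇒ R1
  rs@[7:5]=0x5 ⇒ R5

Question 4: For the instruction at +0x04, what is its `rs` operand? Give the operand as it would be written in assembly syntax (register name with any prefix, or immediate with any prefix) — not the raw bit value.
R0

+0x04: 00 26 ⇒ word 0x2600 (little)
  op=0x2600>>11=0x4 ⇒ ldr (RR)
  rd@[10:8]=0x6 ⇒ R6
  rs@[7:5]=0x0 ⇒ R0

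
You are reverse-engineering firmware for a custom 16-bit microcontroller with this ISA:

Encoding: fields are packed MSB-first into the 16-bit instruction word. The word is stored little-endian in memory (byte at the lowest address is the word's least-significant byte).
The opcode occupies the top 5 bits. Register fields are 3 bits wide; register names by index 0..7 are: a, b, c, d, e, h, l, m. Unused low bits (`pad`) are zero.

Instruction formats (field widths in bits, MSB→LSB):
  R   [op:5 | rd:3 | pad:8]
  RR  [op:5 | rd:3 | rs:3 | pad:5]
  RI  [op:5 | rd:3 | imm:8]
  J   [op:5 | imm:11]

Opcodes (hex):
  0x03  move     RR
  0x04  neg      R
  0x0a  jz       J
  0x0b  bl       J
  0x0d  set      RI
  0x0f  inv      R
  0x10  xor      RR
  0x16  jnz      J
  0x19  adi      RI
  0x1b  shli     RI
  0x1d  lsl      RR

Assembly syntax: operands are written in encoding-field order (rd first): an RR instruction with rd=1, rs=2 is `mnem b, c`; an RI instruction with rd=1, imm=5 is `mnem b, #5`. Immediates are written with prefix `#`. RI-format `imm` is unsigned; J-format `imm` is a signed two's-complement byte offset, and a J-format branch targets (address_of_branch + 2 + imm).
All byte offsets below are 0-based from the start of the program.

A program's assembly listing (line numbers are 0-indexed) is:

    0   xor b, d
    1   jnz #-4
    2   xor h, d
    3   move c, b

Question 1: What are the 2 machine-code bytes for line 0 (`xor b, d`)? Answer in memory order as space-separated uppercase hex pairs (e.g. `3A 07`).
L0: xor op=0x10:5|rd=1:3|rs=3:3|pad=0:5 ⇒ 0x8160 ⇒ little 60 81

60 81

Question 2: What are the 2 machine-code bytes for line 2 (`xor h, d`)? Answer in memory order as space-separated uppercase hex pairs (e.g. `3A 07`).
60 85

L2: xor op=0x10:5|rd=5:3|rs=3:3|pad=0:5 ⇒ 0x8560 ⇒ little 60 85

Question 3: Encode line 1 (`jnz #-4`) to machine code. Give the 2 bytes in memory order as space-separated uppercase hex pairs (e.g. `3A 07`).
L1: jnz op=0x16:5|imm=-4:11 ⇒ 0xb7fc ⇒ little fc b7

FC B7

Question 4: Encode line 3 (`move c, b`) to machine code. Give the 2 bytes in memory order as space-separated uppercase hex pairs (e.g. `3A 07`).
20 1A

line 3 (move): pack op=0x3:5|rd=2:3|rs=1:3|pad=0:5 = 0x1a20; little→ 20 1a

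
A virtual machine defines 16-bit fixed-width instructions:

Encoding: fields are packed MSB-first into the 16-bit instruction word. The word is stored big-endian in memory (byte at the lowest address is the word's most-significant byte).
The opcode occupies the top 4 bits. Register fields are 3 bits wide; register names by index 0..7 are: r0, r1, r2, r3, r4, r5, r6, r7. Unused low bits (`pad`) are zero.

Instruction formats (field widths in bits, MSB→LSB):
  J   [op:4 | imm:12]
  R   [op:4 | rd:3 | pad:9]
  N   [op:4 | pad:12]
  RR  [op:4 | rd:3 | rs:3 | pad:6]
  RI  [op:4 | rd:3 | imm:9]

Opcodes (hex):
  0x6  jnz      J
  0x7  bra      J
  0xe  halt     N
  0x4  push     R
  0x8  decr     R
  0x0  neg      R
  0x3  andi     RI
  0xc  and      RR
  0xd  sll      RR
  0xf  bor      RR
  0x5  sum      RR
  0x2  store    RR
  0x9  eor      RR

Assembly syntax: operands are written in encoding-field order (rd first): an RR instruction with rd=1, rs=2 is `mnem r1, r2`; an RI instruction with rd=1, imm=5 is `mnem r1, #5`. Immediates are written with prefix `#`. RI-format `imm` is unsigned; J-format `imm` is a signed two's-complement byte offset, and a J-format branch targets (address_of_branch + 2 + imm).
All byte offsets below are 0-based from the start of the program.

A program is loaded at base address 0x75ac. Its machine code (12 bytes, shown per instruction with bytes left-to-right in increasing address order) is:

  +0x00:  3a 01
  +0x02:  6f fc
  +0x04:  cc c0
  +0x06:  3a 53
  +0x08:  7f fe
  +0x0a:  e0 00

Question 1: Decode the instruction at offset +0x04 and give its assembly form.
[04] cc c0 → 0xccc0
  op=0xccc0>>12=0xc ⇒ and (RR)
  [11:9] rd=6 = r6
  [8:6] rs=3 = r3

and r6, r3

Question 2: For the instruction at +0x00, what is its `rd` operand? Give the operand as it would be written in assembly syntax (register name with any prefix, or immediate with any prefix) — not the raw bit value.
@+00  big-endian(3a 01) = 0x3a01
  opcode bits[15:12]=0x3: andi/RI
  rd: (w>>9)&0x7=0x5 → r5
  imm: (w>>0)&0x1ff=0x1 → #1

r5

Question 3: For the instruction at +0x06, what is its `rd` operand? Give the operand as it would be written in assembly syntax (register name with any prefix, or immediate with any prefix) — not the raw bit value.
r5

@+06  big-endian(3a 53) = 0x3a53
  top 4b → 0x3 → andi [RI]
  rd@[11:9]=0x5 ⇒ r5
  imm@[8:0]=0x53 ⇒ #83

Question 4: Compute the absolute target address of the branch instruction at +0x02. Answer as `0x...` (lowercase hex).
0x75ac

off 0x02: read 6f fc as big → 0x6ffc
  op=0x6ffc>>12=0x6 ⇒ jnz (J)
  imm: (w>>0)&0xfff=0xffc (s12→-4) → #-4
  target = base 0x75ac + off 0x02 + 2 + imm -4 = 0x75ac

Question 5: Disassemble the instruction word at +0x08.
bra #-2

[08] 7f fe → 0x7ffe
  op=0x7ffe>>12=0x7 ⇒ bra (J)
  imm@[11:0]=0xffe (s12→-2) ⇒ #-2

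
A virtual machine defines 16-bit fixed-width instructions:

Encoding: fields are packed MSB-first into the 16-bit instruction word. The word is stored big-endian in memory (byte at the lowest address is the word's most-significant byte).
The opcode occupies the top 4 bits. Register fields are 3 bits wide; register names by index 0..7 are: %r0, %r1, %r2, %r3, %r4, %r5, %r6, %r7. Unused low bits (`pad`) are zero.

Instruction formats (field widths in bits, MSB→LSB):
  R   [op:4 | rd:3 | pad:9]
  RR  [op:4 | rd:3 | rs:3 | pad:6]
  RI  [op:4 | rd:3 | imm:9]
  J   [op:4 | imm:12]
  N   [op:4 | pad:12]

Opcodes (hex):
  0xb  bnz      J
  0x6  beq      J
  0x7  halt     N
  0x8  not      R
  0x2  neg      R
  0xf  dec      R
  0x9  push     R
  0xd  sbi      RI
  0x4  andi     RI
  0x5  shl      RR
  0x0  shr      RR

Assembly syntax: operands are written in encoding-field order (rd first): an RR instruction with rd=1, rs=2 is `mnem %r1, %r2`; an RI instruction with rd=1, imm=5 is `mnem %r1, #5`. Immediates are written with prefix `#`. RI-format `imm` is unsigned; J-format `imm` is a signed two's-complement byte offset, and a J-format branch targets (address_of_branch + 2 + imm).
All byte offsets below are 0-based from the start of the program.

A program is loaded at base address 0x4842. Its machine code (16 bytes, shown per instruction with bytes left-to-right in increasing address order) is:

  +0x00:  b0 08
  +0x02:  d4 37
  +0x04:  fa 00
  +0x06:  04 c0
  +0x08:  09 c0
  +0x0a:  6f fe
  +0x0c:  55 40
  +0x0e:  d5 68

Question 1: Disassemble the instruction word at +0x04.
@+04  big-endian(fa 00) = 0xfa00
  op=0xfa00>>12=0xf ⇒ dec (R)
  [11:9] rd=5 = %r5

dec %r5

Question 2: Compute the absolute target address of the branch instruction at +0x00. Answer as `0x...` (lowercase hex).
0x484c

+0x00: b0 08 ⇒ word 0xb008 (big)
  opcode bits[15:12]=0xb: bnz/J
  imm@[11:0]=0x8 ⇒ #8
  target = base 0x4842 + off 0x00 + 2 + imm 8 = 0x484c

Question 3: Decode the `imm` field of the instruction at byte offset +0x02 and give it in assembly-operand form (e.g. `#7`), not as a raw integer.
off 0x02: read d4 37 as big → 0xd437
  op=0xd437>>12=0xd ⇒ sbi (RI)
  [11:9] rd=2 = %r2
  [8:0] imm=55 = #55

#55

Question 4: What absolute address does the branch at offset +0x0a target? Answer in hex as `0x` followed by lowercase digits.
0x484c

+0x0a: 6f fe ⇒ word 0x6ffe (big)
  opcode bits[15:12]=0x6: beq/J
  [11:0] imm=4094 (s12→-2) = #-2
  target = base 0x4842 + off 0x0a + 2 + imm -2 = 0x484c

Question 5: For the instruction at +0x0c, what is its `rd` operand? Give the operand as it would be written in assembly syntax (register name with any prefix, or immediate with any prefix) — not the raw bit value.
@+0c  big-endian(55 40) = 0x5540
  opcode bits[15:12]=0x5: shl/RR
  rd: (w>>9)&0x7=0x2 → %r2
  rs: (w>>6)&0x7=0x5 → %r5

%r2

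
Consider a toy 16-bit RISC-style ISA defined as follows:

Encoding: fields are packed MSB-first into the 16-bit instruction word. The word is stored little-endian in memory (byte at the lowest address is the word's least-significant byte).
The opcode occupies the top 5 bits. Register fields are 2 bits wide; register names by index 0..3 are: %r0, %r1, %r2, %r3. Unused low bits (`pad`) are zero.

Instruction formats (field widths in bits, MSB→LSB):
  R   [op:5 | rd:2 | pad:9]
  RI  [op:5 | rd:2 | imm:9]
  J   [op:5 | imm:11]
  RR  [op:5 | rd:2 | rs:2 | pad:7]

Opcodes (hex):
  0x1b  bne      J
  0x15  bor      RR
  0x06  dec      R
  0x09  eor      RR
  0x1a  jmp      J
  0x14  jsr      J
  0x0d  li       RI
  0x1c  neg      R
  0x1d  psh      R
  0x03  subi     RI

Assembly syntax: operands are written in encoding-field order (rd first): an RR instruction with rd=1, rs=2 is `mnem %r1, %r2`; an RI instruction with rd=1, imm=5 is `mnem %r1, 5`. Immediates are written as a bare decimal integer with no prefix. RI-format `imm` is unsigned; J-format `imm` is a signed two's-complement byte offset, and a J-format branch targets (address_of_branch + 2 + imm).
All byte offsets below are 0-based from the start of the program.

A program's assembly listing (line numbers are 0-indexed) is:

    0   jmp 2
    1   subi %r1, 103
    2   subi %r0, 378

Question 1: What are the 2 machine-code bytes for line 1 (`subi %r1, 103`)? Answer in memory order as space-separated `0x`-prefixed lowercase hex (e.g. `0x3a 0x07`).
0x67 0x1a

L1: subi op=0x3:5|rd=1:2|imm=103:9 ⇒ 0x1a67 ⇒ little 67 1a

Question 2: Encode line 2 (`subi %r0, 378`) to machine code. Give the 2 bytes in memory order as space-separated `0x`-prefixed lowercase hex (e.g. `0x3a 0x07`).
2. subi fields op=0x3:5|rd=0:2|imm=378:9 → word 197ah → 7a 19

0x7a 0x19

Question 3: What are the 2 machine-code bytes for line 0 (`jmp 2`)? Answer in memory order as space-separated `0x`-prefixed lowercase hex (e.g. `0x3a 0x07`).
0x02 0xd0

0. jmp fields op=0x1a:5|imm=2:11 → word d002h → 02 d0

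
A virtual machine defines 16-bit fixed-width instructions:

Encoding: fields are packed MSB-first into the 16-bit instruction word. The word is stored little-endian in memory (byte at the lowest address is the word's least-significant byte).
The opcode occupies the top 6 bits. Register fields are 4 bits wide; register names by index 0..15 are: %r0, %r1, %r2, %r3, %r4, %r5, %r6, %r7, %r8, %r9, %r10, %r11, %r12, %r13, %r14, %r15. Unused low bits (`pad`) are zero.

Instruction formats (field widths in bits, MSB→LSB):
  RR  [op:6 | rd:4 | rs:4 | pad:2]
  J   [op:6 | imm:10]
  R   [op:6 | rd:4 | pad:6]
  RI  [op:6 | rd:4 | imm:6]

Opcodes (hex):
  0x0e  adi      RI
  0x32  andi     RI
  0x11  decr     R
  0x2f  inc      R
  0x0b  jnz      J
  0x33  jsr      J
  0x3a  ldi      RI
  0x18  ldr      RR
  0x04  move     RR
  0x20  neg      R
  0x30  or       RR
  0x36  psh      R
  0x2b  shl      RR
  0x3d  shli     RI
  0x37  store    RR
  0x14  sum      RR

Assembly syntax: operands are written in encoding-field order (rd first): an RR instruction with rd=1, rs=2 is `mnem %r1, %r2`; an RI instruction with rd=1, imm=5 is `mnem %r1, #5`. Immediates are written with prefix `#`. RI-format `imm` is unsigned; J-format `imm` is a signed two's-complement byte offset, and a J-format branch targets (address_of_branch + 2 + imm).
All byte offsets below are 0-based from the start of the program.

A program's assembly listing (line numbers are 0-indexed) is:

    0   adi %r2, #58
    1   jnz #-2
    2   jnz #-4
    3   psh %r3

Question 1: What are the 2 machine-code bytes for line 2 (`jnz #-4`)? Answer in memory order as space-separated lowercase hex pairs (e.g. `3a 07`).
L2: jnz op=0xb:6|imm=-4:10 ⇒ 0x2ffc ⇒ little fc 2f

fc 2f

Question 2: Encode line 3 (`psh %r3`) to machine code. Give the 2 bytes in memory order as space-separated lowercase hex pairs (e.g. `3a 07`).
c0 d8

line 3 (psh): pack op=0x36:6|rd=3:4|pad=0:6 = 0xd8c0; little→ c0 d8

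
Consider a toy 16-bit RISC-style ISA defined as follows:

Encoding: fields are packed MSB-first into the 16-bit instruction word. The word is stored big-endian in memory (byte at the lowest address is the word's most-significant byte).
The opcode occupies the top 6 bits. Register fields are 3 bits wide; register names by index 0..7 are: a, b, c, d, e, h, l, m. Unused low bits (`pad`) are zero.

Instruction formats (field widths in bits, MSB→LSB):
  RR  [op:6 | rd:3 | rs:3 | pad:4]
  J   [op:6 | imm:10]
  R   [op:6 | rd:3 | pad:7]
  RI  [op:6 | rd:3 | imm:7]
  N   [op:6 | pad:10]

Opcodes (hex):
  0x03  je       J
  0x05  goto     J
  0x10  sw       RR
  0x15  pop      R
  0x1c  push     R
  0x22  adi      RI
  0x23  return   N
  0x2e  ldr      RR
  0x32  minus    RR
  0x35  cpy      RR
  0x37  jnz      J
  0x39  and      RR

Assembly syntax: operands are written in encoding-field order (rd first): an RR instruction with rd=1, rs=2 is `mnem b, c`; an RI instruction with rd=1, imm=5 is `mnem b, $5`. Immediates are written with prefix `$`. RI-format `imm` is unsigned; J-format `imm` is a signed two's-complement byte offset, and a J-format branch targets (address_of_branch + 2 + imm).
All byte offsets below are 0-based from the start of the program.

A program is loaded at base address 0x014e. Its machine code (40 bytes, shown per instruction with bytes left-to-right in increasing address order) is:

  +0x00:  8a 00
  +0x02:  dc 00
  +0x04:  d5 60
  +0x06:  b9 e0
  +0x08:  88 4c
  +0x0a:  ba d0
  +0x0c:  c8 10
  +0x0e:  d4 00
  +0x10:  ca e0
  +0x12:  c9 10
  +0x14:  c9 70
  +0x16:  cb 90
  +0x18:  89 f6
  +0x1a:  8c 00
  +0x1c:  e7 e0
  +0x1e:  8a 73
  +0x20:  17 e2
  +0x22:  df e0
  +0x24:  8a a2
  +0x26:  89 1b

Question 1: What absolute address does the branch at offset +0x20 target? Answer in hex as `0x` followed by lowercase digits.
0x0152

[20] 17 e2 → 0x17e2
  top 6b → 0x5 → goto [J]
  imm: (w>>0)&0x3ff=0x3e2 (s10→-30) → $-30
  target = base 0x014e + off 0x20 + 2 + imm -30 = 0x0152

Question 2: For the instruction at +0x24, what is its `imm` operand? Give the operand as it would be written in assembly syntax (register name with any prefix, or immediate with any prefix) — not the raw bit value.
@+24  big-endian(8a a2) = 0x8aa2
  opcode bits[15:10]=0x22: adi/RI
  [9:7] rd=5 = h
  [6:0] imm=34 = $34

$34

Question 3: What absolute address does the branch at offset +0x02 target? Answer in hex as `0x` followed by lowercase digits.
0x0152

off 0x02: read dc 00 as big → 0xdc00
  opcode bits[15:10]=0x37: jnz/J
  imm: (w>>0)&0x3ff=0x0 → $0
  target = base 0x014e + off 0x02 + 2 + imm 0 = 0x0152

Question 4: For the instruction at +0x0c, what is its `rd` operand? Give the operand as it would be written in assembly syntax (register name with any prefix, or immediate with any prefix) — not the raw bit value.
[0c] c8 10 → 0xc810
  opcode bits[15:10]=0x32: minus/RR
  [9:7] rd=0 = a
  [6:4] rs=1 = b

a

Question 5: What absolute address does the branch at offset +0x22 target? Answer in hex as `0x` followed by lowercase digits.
0x0152

+0x22: df e0 ⇒ word 0xdfe0 (big)
  opcode bits[15:10]=0x37: jnz/J
  [9:0] imm=992 (s10→-32) = $-32
  target = base 0x014e + off 0x22 + 2 + imm -32 = 0x0152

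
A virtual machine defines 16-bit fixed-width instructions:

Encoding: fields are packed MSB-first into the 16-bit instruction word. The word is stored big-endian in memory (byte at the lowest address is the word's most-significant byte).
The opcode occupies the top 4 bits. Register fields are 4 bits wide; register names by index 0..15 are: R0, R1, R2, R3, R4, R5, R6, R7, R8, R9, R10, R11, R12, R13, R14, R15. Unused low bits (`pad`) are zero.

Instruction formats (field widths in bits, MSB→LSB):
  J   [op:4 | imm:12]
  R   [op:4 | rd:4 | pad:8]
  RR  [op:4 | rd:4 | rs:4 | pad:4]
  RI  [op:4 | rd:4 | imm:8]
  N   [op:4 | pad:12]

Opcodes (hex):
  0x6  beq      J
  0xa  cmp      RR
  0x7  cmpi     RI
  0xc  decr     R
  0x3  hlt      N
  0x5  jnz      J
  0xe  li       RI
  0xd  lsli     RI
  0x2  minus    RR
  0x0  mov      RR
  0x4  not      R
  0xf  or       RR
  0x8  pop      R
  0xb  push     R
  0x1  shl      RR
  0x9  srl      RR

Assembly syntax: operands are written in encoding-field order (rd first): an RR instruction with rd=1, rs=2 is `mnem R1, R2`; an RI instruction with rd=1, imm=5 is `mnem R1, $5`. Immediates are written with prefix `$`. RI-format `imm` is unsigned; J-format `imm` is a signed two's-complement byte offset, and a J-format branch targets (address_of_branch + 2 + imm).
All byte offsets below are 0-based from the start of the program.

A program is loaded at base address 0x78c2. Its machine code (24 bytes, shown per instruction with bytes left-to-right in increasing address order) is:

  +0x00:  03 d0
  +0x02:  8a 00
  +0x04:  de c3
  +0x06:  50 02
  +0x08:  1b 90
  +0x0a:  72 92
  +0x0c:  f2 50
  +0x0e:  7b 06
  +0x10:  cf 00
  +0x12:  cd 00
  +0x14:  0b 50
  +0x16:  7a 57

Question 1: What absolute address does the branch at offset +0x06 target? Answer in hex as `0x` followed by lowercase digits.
0x78cc

off 0x06: read 50 02 as big → 0x5002
  top 4b → 0x5 → jnz [J]
  imm: (w>>0)&0xfff=0x2 → $2
  target = base 0x78c2 + off 0x06 + 2 + imm 2 = 0x78cc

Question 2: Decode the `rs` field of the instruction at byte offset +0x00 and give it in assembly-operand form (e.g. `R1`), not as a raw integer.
R13

+0x00: 03 d0 ⇒ word 0x03d0 (big)
  opcode bits[15:12]=0x0: mov/RR
  [11:8] rd=3 = R3
  [7:4] rs=13 = R13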